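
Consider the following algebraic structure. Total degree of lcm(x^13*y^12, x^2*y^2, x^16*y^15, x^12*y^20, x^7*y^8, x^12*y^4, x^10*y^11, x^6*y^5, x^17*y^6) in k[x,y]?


lcm = componentwise max:
x: max(13,2,16,12,7,12,10,6,17)=17
y: max(12,2,15,20,8,4,11,5,6)=20
Total=17+20=37


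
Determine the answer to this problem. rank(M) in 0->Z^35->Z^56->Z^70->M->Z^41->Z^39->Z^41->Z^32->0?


Alt sum=0:
(-1)^0*35 + (-1)^1*56 + (-1)^2*70 + (-1)^3*? + (-1)^4*41 + (-1)^5*39 + (-1)^6*41 + (-1)^7*32=0
rank(M)=60


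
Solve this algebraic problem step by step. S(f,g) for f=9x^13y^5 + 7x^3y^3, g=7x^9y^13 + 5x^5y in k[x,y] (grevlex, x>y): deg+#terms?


LT(f)=9x^13y^5, LT(g)=7x^9y^13
lcm(LM)=x^13y^13
S(f,g) (scaled by 63 to clear denominators) = 7y^8*f - 9x^4*g = 49x^3y^11 - 45x^9y
2 terms, deg 14.
14+2=16


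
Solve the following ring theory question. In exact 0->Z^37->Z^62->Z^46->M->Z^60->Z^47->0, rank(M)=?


Alt sum=0:
(-1)^0*37 + (-1)^1*62 + (-1)^2*46 + (-1)^3*? + (-1)^4*60 + (-1)^5*47=0
rank(M)=34


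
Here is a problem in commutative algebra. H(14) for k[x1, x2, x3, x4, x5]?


C(d+n-1,n-1)=C(18,4)=3060


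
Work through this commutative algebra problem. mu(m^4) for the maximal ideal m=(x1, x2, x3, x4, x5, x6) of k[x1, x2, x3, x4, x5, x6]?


Graded Nakayama: mu(m^d) = dim_k (m^d/m^(d+1)) = #degree-4 monomials in 6 vars
C(n+d-1,d)=C(9,4)=126


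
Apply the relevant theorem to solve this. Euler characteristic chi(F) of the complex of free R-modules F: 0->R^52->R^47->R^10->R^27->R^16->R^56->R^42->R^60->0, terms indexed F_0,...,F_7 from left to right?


chi = sum (-1)^i * rank:
(-1)^0*52=52
(-1)^1*47=-47
(-1)^2*10=10
(-1)^3*27=-27
(-1)^4*16=16
(-1)^5*56=-56
(-1)^6*42=42
(-1)^7*60=-60
chi=-70


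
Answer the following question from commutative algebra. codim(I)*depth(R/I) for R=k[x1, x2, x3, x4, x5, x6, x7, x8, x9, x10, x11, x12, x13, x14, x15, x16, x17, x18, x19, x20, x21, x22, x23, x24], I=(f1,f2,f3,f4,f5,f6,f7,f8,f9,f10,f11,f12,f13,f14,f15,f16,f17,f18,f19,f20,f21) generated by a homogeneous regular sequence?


codim=21, depth=dim(R/I)=24-21=3
Product=21*3=63


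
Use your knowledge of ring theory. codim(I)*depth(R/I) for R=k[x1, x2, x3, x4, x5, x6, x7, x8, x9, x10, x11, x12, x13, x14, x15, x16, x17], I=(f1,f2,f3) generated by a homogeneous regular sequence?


codim=3, depth=dim(R/I)=17-3=14
Product=3*14=42


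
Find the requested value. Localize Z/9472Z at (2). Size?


2-primary part: 9472=2^8*37
Size=2^8=256


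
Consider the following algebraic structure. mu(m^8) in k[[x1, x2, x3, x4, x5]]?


C(n+d-1,d)=C(12,8)=495


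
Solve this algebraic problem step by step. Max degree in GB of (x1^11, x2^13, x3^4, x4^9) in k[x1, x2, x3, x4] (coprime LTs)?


Pure powers, coprime LTs => already GB.
Degrees: 11, 13, 4, 9
Max=13


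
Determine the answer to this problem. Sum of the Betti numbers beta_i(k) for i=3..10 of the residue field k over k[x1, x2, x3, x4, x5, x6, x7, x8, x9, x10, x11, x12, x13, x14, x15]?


Koszul resolution: beta_i(k)=C(n,i), n=15
C(15,3)=455, C(15,4)=1365, C(15,5)=3003, C(15,6)=5005, C(15,7)=6435, C(15,8)=6435, C(15,9)=5005, C(15,10)=3003
Sum=30706


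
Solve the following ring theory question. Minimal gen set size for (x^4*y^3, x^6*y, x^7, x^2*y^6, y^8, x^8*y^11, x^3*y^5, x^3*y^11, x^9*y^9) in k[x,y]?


Remove redundant (divisible by others).
x^3*y^11 redundant.
x^8*y^11 redundant.
x^9*y^9 redundant.
Min: x^7, x^6*y, x^4*y^3, x^3*y^5, x^2*y^6, y^8
Count=6


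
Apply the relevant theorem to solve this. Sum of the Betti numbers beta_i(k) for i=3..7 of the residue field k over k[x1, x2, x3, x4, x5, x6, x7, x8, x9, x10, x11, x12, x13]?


Koszul resolution: beta_i(k)=C(n,i), n=13
C(13,3)=286, C(13,4)=715, C(13,5)=1287, C(13,6)=1716, C(13,7)=1716
Sum=5720


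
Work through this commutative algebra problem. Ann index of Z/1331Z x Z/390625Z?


Exponent = lcm of the cyclic orders; pairwise coprime => product.
11^3*5^8=1331*390625=519921875


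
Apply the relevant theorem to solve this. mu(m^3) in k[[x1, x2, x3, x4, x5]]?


C(n+d-1,d)=C(7,3)=35


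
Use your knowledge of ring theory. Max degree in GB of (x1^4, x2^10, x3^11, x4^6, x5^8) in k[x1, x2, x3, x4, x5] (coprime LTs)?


Pure powers, coprime LTs => already GB.
Degrees: 4, 10, 11, 6, 8
Max=11


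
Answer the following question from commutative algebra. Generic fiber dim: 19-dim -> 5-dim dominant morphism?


dim(fiber)=dim(X)-dim(Y)=19-5=14


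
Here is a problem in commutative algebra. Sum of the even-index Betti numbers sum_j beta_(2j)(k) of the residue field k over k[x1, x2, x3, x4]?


Koszul resolution: beta_i(k)=C(n,i), n=4
sum_even C(4,i) = 2^(n-1) = 2^3 = 8


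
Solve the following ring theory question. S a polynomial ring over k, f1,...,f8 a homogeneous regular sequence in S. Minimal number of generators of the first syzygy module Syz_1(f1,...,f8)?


Regular sequence => Koszul complex is the minimal free resolution.
Syz_1 minimally generated by Koszul relations f_i*e_j - f_j*e_i (i<j): mu(Syz_1) = beta_2 = C(m,2) = m(m-1)/2
m=8
8*7/2 = 28


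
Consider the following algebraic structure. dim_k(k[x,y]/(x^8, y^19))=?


Basis: x^i*y^j, i<8, j<19
8*19=152


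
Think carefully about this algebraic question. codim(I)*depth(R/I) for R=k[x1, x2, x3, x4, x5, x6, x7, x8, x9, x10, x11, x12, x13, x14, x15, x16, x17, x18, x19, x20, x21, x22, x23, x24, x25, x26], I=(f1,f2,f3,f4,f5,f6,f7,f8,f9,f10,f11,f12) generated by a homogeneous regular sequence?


codim=12, depth=dim(R/I)=26-12=14
Product=12*14=168


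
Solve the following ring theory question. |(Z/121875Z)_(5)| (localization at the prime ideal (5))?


5-primary part: 121875=5^5*39
Size=5^5=3125


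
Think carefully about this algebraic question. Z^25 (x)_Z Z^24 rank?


rank(M(x)N) = rank(M)*rank(N)
25*24 = 600


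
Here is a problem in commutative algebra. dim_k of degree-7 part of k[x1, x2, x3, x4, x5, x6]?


C(d+n-1,n-1)=C(12,5)=792


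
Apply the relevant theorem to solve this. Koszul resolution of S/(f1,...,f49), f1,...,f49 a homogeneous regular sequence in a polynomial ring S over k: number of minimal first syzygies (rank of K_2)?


Regular sequence => Koszul complex is the minimal free resolution.
Syz_1 minimally generated by Koszul relations f_i*e_j - f_j*e_i (i<j): mu(Syz_1) = beta_2 = C(m,2) = m(m-1)/2
m=49
49*48/2 = 1176


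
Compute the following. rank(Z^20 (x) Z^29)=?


rank(M(x)N) = rank(M)*rank(N)
20*29 = 580


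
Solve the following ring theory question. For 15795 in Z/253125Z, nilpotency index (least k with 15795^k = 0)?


15795^k mod 253125:
k=1: 15795
k=2: 153900
k=3: 91125
k=4: 50625
k=5: 0
First zero at k = 5


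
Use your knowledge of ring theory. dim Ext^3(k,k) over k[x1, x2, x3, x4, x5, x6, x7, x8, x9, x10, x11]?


C(n,i)=C(11,3)=165


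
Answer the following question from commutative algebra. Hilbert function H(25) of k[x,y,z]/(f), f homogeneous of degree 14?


C(27,2)-C(13,2)=351-78=273


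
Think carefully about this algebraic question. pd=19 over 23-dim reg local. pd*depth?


pd+depth=23
depth=23-19=4
pd*depth=19*4=76


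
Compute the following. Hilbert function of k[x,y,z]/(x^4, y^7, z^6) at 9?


Need i<4, j<7, k<6 with i+j+k=9.
For each i, j ranges over max(0,9-i-5)..min(6,9-i):
  i=0: j in [4,6] -> 3
  i=1: j in [3,6] -> 4
  i=2: j in [2,6] -> 5
  i=3: j in [1,6] -> 6
H(9) = 3+4+5+6 = 18


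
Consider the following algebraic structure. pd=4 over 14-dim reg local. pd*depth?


pd+depth=14
depth=14-4=10
pd*depth=4*10=40


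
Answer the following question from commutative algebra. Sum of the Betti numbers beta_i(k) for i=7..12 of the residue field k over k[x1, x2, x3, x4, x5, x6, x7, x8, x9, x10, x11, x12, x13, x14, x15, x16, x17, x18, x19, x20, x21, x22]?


Koszul resolution: beta_i(k)=C(n,i), n=22
C(22,7)=170544, C(22,8)=319770, C(22,9)=497420, C(22,10)=646646, C(22,11)=705432, C(22,12)=646646
Sum=2986458


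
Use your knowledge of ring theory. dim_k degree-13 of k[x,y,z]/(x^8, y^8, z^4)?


Need i<8, j<8, k<4 with i+j+k=13.
For each i, j ranges over max(0,13-i-3)..min(7,13-i):
  i=0: j in [10,7] -> 0
  i=1: j in [9,7] -> 0
  i=2: j in [8,7] -> 0
  i=3: j in [7,7] -> 1
  i=4: j in [6,7] -> 2
  i=5: j in [5,7] -> 3
  i=6: j in [4,7] -> 4
  i=7: j in [3,6] -> 4
H(13) = 0+0+0+1+2+3+4+4 = 14


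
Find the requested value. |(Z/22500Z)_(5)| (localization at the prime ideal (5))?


5-primary part: 22500=5^4*36
Size=5^4=625


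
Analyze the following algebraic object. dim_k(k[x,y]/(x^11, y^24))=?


Basis: x^i*y^j, i<11, j<24
11*24=264


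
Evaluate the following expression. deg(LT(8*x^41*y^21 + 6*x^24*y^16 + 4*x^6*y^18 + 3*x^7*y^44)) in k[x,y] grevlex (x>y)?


LT: 8*x^41*y^21
deg_x=41, deg_y=21
Total=41+21=62


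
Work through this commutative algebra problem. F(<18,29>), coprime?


gcd(18,29)=1 => F=ab-a-b=18*29-18-29=522-47=475


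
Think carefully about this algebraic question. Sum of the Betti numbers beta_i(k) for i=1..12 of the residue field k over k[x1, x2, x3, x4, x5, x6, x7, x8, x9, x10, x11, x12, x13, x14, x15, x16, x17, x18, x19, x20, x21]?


Koszul resolution: beta_i(k)=C(n,i), n=21
C(21,1)=21, C(21,2)=210, C(21,3)=1330, C(21,4)=5985, C(21,5)=20349, C(21,6)=54264, C(21,7)=116280, C(21,8)=203490, C(21,9)=293930, C(21,10)=352716, C(21,11)=352716, C(21,12)=293930
Sum=1695221


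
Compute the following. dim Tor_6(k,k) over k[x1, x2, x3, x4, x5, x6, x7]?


Koszul: C(n,i)=C(7,6)=7


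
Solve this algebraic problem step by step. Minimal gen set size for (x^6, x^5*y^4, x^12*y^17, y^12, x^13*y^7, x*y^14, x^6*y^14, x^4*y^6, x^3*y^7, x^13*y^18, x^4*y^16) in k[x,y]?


Remove redundant (divisible by others).
x^12*y^17 redundant.
x^13*y^18 redundant.
x*y^14 redundant.
x^4*y^16 redundant.
x^6*y^14 redundant.
x^13*y^7 redundant.
Min: x^6, x^5*y^4, x^4*y^6, x^3*y^7, y^12
Count=5


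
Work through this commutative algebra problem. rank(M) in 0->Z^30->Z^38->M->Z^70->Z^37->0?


Alt sum=0:
(-1)^0*30 + (-1)^1*38 + (-1)^2*? + (-1)^3*70 + (-1)^4*37=0
rank(M)=41


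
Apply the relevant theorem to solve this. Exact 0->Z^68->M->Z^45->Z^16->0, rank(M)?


Alt sum=0:
(-1)^0*68 + (-1)^1*? + (-1)^2*45 + (-1)^3*16=0
rank(M)=97


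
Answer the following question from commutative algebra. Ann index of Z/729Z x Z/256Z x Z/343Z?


Exponent = lcm of the cyclic orders; pairwise coprime => product.
3^6*2^8*7^3=729*256*343=64012032


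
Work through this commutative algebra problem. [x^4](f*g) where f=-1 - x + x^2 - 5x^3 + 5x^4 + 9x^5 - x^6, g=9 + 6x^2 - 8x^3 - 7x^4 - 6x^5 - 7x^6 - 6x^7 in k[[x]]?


[x^4] = sum a_i*b_j, i+j=4
  -1*-7=7
  -1*-8=8
  1*6=6
  5*9=45
Sum=66


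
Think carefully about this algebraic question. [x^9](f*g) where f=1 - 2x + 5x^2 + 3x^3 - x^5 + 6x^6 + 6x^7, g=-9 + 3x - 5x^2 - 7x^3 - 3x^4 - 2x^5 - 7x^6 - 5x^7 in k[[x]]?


[x^9] = sum a_i*b_j, i+j=9
  5*-5=-25
  3*-7=-21
  -1*-3=3
  6*-7=-42
  6*-5=-30
Sum=-115


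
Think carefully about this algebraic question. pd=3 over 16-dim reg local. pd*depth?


pd+depth=16
depth=16-3=13
pd*depth=3*13=39


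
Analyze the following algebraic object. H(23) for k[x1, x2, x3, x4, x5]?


C(d+n-1,n-1)=C(27,4)=17550


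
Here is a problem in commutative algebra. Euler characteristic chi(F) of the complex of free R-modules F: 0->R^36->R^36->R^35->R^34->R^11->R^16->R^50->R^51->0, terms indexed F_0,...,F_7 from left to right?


chi = sum (-1)^i * rank:
(-1)^0*36=36
(-1)^1*36=-36
(-1)^2*35=35
(-1)^3*34=-34
(-1)^4*11=11
(-1)^5*16=-16
(-1)^6*50=50
(-1)^7*51=-51
chi=-5


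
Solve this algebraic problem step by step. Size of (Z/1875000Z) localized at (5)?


5-primary part: 1875000=5^7*24
Size=5^7=78125


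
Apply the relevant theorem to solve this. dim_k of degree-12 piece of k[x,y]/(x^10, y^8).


k[x,y], I = (x^10, y^8), d = 12
Need i < 10 and d-i < 8.
Range: 5 <= i <= 9.
H(12) = 5


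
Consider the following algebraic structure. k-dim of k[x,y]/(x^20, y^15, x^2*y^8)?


k[x,y]/I, I = (x^20, y^15, x^2*y^8)
Rect: 20x15=300. Corner: (20-2)x(15-8)=126.
dim = 300-126 = 174


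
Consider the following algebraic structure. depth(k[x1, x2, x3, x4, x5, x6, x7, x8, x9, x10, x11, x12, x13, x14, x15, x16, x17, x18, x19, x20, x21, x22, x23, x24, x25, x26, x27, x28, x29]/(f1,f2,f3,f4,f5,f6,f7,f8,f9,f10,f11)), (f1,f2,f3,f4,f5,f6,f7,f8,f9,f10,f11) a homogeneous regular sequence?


depth(R)=29
depth(R/I)=29-11=18


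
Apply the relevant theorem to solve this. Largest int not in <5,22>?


gcd(5,22)=1 => F=ab-a-b=5*22-5-22=110-27=83


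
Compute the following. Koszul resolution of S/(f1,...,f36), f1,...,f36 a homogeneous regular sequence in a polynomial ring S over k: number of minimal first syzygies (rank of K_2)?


Regular sequence => Koszul complex is the minimal free resolution.
Syz_1 minimally generated by Koszul relations f_i*e_j - f_j*e_i (i<j): mu(Syz_1) = beta_2 = C(m,2) = m(m-1)/2
m=36
36*35/2 = 630


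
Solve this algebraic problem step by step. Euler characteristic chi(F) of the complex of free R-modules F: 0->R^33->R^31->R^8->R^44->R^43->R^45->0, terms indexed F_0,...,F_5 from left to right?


chi = sum (-1)^i * rank:
(-1)^0*33=33
(-1)^1*31=-31
(-1)^2*8=8
(-1)^3*44=-44
(-1)^4*43=43
(-1)^5*45=-45
chi=-36


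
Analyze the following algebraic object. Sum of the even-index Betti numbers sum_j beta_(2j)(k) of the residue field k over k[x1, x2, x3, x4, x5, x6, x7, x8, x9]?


Koszul resolution: beta_i(k)=C(n,i), n=9
sum_even C(9,i) = 2^(n-1) = 2^8 = 256


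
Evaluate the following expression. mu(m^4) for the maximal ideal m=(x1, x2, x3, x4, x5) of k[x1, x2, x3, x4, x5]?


Graded Nakayama: mu(m^d) = dim_k (m^d/m^(d+1)) = #degree-4 monomials in 5 vars
C(n+d-1,d)=C(8,4)=70


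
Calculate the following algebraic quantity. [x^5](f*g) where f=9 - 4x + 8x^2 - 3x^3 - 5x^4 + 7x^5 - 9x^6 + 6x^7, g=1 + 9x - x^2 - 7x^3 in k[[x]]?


[x^5] = sum a_i*b_j, i+j=5
  8*-7=-56
  -3*-1=3
  -5*9=-45
  7*1=7
Sum=-91


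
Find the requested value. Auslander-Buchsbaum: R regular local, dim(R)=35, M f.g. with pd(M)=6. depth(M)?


pd+depth=depth(R)=35
depth=35-6=29


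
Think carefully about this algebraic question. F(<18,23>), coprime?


gcd(18,23)=1 => F=ab-a-b=18*23-18-23=414-41=373


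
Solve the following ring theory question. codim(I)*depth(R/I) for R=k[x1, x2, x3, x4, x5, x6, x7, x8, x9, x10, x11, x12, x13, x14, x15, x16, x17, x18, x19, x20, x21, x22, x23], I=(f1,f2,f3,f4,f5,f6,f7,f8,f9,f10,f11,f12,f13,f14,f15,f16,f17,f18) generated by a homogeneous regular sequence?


codim=18, depth=dim(R/I)=23-18=5
Product=18*5=90


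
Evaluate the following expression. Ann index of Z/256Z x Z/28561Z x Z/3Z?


Exponent = lcm of the cyclic orders; pairwise coprime => product.
2^8*13^4*3^1=256*28561*3=21934848


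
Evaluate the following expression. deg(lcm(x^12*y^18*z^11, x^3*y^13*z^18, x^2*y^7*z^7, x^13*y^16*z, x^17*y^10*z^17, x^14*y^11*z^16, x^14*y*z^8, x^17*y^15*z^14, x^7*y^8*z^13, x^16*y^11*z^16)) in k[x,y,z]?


lcm = componentwise max:
x: max(12,3,2,13,17,14,14,17,7,16)=17
y: max(18,13,7,16,10,11,1,15,8,11)=18
z: max(11,18,7,1,17,16,8,14,13,16)=18
Total=17+18+18=53


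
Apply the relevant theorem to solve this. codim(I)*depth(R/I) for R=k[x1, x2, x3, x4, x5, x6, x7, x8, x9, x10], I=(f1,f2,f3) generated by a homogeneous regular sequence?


codim=3, depth=dim(R/I)=10-3=7
Product=3*7=21


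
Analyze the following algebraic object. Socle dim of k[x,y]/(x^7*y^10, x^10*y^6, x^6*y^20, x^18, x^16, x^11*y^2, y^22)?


Socle = ann(m) = span of standard monomials u with x*u, y*u in I (staircase corners).
Redundant generators: x^18
Minimal generators: x^16, x^11*y^2, x^10*y^6, x^7*y^10, x^6*y^20, y^22
Corners: x^5y^21, x^6y^19, x^9y^9, x^10y^5, x^15y
Socle dim=5


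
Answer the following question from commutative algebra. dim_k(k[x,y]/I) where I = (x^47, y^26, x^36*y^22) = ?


k[x,y]/I, I = (x^47, y^26, x^36*y^22)
Rect: 47x26=1222. Corner: (47-36)x(26-22)=44.
dim = 1222-44 = 1178


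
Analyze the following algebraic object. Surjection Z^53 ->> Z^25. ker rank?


rank(ker) = 53-25 = 28


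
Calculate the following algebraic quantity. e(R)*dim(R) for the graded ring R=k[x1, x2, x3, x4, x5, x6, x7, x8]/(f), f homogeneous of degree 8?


e(R)=deg(f)=8, dim(R)=8-1=7
e*dim=8*7=56


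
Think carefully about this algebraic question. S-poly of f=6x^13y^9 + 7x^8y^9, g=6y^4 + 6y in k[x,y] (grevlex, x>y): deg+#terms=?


LT(f)=6x^13y^9, LT(g)=6y^4
lcm(LM)=x^13y^9
S(f,g) (scaled by 36 to clear denominators) = 6*f - 6x^13y^5*g = -36x^13y^6 + 42x^8y^9
2 terms, deg 19.
19+2=21


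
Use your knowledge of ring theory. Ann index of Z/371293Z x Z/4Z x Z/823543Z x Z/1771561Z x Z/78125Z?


Exponent = lcm of the cyclic orders; pairwise coprime => product.
13^5*2^2*7^7*11^6*5^7=371293*4*823543*1771561*78125=169281373560217355937500


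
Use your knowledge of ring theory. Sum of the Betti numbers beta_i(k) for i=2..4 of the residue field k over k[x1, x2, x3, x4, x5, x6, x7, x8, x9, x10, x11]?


Koszul resolution: beta_i(k)=C(n,i), n=11
C(11,2)=55, C(11,3)=165, C(11,4)=330
Sum=550


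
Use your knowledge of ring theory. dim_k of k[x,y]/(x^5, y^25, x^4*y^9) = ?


k[x,y]/I, I = (x^5, y^25, x^4*y^9)
Rect: 5x25=125. Corner: (5-4)x(25-9)=16.
dim = 125-16 = 109


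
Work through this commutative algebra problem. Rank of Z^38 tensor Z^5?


rank(M(x)N) = rank(M)*rank(N)
38*5 = 190


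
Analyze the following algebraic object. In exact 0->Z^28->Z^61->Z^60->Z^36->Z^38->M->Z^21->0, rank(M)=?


Alt sum=0:
(-1)^0*28 + (-1)^1*61 + (-1)^2*60 + (-1)^3*36 + (-1)^4*38 + (-1)^5*? + (-1)^6*21=0
rank(M)=50


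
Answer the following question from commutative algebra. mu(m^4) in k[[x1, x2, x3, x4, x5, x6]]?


C(n+d-1,d)=C(9,4)=126


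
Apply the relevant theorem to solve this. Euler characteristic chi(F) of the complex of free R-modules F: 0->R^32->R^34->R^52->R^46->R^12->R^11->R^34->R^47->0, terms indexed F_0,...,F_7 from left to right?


chi = sum (-1)^i * rank:
(-1)^0*32=32
(-1)^1*34=-34
(-1)^2*52=52
(-1)^3*46=-46
(-1)^4*12=12
(-1)^5*11=-11
(-1)^6*34=34
(-1)^7*47=-47
chi=-8


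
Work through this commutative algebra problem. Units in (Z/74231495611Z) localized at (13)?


Local ring = Z/10604499373Z.
phi(10604499373) = 13^8*(13-1) = 9788768652


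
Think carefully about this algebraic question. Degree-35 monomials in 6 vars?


C(d+n-1,n-1)=C(40,5)=658008


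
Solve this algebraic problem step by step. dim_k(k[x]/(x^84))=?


Basis: 1,x,...,x^83
dim=84


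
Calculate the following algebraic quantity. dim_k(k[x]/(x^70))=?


Basis: 1,x,...,x^69
dim=70


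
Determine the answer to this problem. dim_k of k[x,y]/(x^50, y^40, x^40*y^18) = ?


k[x,y]/I, I = (x^50, y^40, x^40*y^18)
Rect: 50x40=2000. Corner: (50-40)x(40-18)=220.
dim = 2000-220 = 1780


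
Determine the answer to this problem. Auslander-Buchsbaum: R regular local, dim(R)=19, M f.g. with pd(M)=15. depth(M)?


pd+depth=depth(R)=19
depth=19-15=4


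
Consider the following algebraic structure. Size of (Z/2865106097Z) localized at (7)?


7-primary part: 2865106097=7^9*71
Size=7^9=40353607


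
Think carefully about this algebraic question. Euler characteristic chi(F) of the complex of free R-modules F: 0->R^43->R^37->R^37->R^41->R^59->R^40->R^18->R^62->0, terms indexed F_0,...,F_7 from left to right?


chi = sum (-1)^i * rank:
(-1)^0*43=43
(-1)^1*37=-37
(-1)^2*37=37
(-1)^3*41=-41
(-1)^4*59=59
(-1)^5*40=-40
(-1)^6*18=18
(-1)^7*62=-62
chi=-23


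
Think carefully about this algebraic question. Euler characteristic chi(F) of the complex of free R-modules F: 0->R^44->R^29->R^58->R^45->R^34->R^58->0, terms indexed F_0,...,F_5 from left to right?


chi = sum (-1)^i * rank:
(-1)^0*44=44
(-1)^1*29=-29
(-1)^2*58=58
(-1)^3*45=-45
(-1)^4*34=34
(-1)^5*58=-58
chi=4


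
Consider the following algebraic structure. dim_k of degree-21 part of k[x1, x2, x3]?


C(d+n-1,n-1)=C(23,2)=253


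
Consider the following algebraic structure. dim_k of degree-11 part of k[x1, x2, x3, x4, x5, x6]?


C(d+n-1,n-1)=C(16,5)=4368


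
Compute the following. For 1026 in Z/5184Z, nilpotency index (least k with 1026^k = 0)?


1026^k mod 5184:
k=1: 1026
k=2: 324
k=3: 648
k=4: 1296
k=5: 2592
k=6: 0
First zero at k = 6


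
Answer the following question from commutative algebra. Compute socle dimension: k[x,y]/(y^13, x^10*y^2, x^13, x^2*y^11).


Socle = ann(m) = span of standard monomials u with x*u, y*u in I (staircase corners).
Minimal generators: x^13, x^10*y^2, x^2*y^11, y^13
Corners: xy^12, x^9y^10, x^12y
Socle dim=3


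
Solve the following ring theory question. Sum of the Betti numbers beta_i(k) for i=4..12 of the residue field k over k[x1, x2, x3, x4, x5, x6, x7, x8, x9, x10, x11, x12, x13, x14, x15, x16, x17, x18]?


Koszul resolution: beta_i(k)=C(n,i), n=18
C(18,4)=3060, C(18,5)=8568, C(18,6)=18564, C(18,7)=31824, C(18,8)=43758, C(18,9)=48620, C(18,10)=43758, C(18,11)=31824, C(18,12)=18564
Sum=248540


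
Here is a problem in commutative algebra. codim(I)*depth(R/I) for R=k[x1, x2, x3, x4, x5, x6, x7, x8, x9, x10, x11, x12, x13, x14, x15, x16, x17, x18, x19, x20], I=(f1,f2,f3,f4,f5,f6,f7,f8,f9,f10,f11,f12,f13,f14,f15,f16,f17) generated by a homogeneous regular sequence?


codim=17, depth=dim(R/I)=20-17=3
Product=17*3=51


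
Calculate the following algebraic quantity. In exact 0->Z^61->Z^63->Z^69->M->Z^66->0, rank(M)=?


Alt sum=0:
(-1)^0*61 + (-1)^1*63 + (-1)^2*69 + (-1)^3*? + (-1)^4*66=0
rank(M)=133


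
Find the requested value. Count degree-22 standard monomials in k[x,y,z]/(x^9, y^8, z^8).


Need i<9, j<8, k<8 with i+j+k=22.
For each i, j ranges over max(0,22-i-7)..min(7,22-i):
  i=0: j in [15,7] -> 0
  i=1: j in [14,7] -> 0
  i=2: j in [13,7] -> 0
  i=3: j in [12,7] -> 0
  i=4: j in [11,7] -> 0
  i=5: j in [10,7] -> 0
  i=6: j in [9,7] -> 0
  i=7: j in [8,7] -> 0
  i=8: j in [7,7] -> 1
H(22) = 0+0+0+0+0+0+0+0+1 = 1


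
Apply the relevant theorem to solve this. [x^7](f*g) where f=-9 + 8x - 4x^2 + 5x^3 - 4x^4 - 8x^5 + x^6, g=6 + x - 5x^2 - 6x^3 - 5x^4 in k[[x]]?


[x^7] = sum a_i*b_j, i+j=7
  5*-5=-25
  -4*-6=24
  -8*-5=40
  1*1=1
Sum=40


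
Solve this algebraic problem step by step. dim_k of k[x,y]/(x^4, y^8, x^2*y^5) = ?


k[x,y]/I, I = (x^4, y^8, x^2*y^5)
Rect: 4x8=32. Corner: (4-2)x(8-5)=6.
dim = 32-6 = 26


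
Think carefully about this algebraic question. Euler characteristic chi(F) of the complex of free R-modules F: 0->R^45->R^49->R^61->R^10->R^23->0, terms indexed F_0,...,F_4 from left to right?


chi = sum (-1)^i * rank:
(-1)^0*45=45
(-1)^1*49=-49
(-1)^2*61=61
(-1)^3*10=-10
(-1)^4*23=23
chi=70


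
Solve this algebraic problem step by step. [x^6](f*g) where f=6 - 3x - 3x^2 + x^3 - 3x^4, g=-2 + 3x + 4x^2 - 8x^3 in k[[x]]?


[x^6] = sum a_i*b_j, i+j=6
  1*-8=-8
  -3*4=-12
Sum=-20


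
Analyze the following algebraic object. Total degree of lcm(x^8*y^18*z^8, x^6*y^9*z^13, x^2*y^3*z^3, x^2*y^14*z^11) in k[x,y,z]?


lcm = componentwise max:
x: max(8,6,2,2)=8
y: max(18,9,3,14)=18
z: max(8,13,3,11)=13
Total=8+18+13=39


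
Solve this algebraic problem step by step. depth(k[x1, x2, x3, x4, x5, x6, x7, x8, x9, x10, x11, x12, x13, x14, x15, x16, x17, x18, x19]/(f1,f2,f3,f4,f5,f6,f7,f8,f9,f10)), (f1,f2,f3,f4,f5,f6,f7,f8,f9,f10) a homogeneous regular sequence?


depth(R)=19
depth(R/I)=19-10=9


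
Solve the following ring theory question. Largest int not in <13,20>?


gcd(13,20)=1 => F=ab-a-b=13*20-13-20=260-33=227


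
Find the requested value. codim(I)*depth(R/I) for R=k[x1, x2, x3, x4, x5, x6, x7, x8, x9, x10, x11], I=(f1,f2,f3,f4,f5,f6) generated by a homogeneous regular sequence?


codim=6, depth=dim(R/I)=11-6=5
Product=6*5=30


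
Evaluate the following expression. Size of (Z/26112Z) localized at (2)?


2-primary part: 26112=2^9*51
Size=2^9=512


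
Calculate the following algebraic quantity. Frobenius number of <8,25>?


gcd(8,25)=1 => F=ab-a-b=8*25-8-25=200-33=167


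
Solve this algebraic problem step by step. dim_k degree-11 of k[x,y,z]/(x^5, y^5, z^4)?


Need i<5, j<5, k<4 with i+j+k=11.
For each i, j ranges over max(0,11-i-3)..min(4,11-i):
  i=0: j in [8,4] -> 0
  i=1: j in [7,4] -> 0
  i=2: j in [6,4] -> 0
  i=3: j in [5,4] -> 0
  i=4: j in [4,4] -> 1
H(11) = 0+0+0+0+1 = 1


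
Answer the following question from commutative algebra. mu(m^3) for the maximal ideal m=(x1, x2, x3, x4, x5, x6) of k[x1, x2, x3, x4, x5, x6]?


Graded Nakayama: mu(m^d) = dim_k (m^d/m^(d+1)) = #degree-3 monomials in 6 vars
C(n+d-1,d)=C(8,3)=56


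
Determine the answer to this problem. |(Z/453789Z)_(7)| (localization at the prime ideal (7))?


7-primary part: 453789=7^5*27
Size=7^5=16807


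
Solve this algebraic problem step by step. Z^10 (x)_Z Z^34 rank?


rank(M(x)N) = rank(M)*rank(N)
10*34 = 340


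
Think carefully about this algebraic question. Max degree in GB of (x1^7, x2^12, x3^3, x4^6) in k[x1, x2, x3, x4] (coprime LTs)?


Pure powers, coprime LTs => already GB.
Degrees: 7, 12, 3, 6
Max=12


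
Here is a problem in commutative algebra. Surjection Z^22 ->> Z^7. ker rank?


rank(ker) = 22-7 = 15


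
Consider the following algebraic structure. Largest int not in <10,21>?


gcd(10,21)=1 => F=ab-a-b=10*21-10-21=210-31=179


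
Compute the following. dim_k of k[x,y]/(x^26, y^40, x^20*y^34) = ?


k[x,y]/I, I = (x^26, y^40, x^20*y^34)
Rect: 26x40=1040. Corner: (26-20)x(40-34)=36.
dim = 1040-36 = 1004


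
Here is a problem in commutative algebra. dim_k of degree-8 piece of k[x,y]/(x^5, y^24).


k[x,y], I = (x^5, y^24), d = 8
Need i < 5 and d-i < 24.
Range: 0 <= i <= 4.
H(8) = 5


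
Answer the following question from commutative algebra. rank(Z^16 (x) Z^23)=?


rank(M(x)N) = rank(M)*rank(N)
16*23 = 368


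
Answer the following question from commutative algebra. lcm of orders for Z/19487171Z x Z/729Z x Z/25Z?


Exponent = lcm of the cyclic orders; pairwise coprime => product.
11^7*3^6*5^2=19487171*729*25=355153691475


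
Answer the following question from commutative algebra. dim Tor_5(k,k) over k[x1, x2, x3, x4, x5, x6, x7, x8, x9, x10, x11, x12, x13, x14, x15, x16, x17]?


Koszul: C(n,i)=C(17,5)=6188


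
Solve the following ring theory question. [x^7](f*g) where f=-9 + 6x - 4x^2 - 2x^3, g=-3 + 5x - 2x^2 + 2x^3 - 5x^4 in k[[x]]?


[x^7] = sum a_i*b_j, i+j=7
  -2*-5=10
Sum=10


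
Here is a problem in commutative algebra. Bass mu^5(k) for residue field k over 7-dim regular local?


C(n,i)=C(7,5)=21


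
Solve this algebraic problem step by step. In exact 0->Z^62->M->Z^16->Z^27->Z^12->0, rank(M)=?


Alt sum=0:
(-1)^0*62 + (-1)^1*? + (-1)^2*16 + (-1)^3*27 + (-1)^4*12=0
rank(M)=63


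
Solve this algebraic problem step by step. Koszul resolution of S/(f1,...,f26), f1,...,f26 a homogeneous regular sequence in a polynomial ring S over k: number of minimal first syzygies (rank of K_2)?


Regular sequence => Koszul complex is the minimal free resolution.
Syz_1 minimally generated by Koszul relations f_i*e_j - f_j*e_i (i<j): mu(Syz_1) = beta_2 = C(m,2) = m(m-1)/2
m=26
26*25/2 = 325


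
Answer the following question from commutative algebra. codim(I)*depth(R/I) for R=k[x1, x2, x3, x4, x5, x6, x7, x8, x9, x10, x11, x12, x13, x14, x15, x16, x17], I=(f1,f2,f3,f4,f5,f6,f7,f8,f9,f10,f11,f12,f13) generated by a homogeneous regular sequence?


codim=13, depth=dim(R/I)=17-13=4
Product=13*4=52


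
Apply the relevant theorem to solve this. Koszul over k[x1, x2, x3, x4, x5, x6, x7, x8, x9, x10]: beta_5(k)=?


C(n,i)=C(10,5)=252


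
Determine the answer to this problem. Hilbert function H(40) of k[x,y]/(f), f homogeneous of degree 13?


H(t)=d for t>=d-1.
d=13, t=40
H(40)=13


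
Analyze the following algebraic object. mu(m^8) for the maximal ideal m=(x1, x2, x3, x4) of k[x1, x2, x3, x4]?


Graded Nakayama: mu(m^d) = dim_k (m^d/m^(d+1)) = #degree-8 monomials in 4 vars
C(n+d-1,d)=C(11,8)=165


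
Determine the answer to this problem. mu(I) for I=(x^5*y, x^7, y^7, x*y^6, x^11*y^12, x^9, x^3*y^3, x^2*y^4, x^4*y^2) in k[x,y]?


Remove redundant (divisible by others).
x^11*y^12 redundant.
x^9 redundant.
Min: x^7, x^5*y, x^4*y^2, x^3*y^3, x^2*y^4, x*y^6, y^7
Count=7


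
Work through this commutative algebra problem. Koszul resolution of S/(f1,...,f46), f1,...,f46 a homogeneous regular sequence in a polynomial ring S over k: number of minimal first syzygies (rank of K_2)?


Regular sequence => Koszul complex is the minimal free resolution.
Syz_1 minimally generated by Koszul relations f_i*e_j - f_j*e_i (i<j): mu(Syz_1) = beta_2 = C(m,2) = m(m-1)/2
m=46
46*45/2 = 1035


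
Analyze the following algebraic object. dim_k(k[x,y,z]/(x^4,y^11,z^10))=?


Basis: x^iy^jz^k, i<4,j<11,k<10
4*11*10=440


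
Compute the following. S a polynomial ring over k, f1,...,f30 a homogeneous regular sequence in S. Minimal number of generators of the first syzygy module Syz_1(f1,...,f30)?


Regular sequence => Koszul complex is the minimal free resolution.
Syz_1 minimally generated by Koszul relations f_i*e_j - f_j*e_i (i<j): mu(Syz_1) = beta_2 = C(m,2) = m(m-1)/2
m=30
30*29/2 = 435


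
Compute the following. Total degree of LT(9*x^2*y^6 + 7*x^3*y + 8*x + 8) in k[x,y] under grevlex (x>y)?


LT: 9*x^2*y^6
deg_x=2, deg_y=6
Total=2+6=8


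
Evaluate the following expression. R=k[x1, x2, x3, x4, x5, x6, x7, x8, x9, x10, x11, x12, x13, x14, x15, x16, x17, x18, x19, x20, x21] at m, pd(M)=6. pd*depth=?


pd+depth=21
depth=21-6=15
pd*depth=6*15=90


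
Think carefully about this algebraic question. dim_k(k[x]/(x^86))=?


Basis: 1,x,...,x^85
dim=86


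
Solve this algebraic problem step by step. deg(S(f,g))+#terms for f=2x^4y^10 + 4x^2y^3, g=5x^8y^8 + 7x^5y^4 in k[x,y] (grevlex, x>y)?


LT(f)=2x^4y^10, LT(g)=5x^8y^8
lcm(LM)=x^8y^10
S(f,g) (scaled by 10 to clear denominators) = 5x^4*f - 2y^2*g = -14x^5y^6 + 20x^6y^3
2 terms, deg 11.
11+2=13


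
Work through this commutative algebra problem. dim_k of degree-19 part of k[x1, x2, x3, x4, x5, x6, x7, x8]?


C(d+n-1,n-1)=C(26,7)=657800


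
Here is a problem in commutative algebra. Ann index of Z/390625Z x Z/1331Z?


Exponent = lcm of the cyclic orders; pairwise coprime => product.
5^8*11^3=390625*1331=519921875


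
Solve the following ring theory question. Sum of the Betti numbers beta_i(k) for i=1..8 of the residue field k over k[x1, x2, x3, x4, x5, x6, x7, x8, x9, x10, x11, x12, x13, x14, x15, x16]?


Koszul resolution: beta_i(k)=C(n,i), n=16
C(16,1)=16, C(16,2)=120, C(16,3)=560, C(16,4)=1820, C(16,5)=4368, C(16,6)=8008, C(16,7)=11440, C(16,8)=12870
Sum=39202


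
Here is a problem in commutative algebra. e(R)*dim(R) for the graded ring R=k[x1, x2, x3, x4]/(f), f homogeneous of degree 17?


e(R)=deg(f)=17, dim(R)=4-1=3
e*dim=17*3=51


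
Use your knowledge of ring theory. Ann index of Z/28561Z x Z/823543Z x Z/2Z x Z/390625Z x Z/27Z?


Exponent = lcm of the cyclic orders; pairwise coprime => product.
13^4*7^7*2^1*5^8*3^3=28561*823543*2*390625*27=496150557672656250


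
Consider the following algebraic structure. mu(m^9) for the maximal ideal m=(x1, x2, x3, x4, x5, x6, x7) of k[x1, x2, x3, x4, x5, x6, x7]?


Graded Nakayama: mu(m^d) = dim_k (m^d/m^(d+1)) = #degree-9 monomials in 7 vars
C(n+d-1,d)=C(15,9)=5005


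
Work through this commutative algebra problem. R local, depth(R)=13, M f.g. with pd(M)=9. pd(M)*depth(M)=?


pd+depth=13
depth=13-9=4
pd*depth=9*4=36


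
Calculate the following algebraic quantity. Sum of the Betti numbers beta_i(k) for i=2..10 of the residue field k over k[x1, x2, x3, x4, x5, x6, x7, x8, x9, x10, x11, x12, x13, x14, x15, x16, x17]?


Koszul resolution: beta_i(k)=C(n,i), n=17
C(17,2)=136, C(17,3)=680, C(17,4)=2380, C(17,5)=6188, C(17,6)=12376, C(17,7)=19448, C(17,8)=24310, C(17,9)=24310, C(17,10)=19448
Sum=109276


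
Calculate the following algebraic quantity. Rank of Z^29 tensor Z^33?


rank(M(x)N) = rank(M)*rank(N)
29*33 = 957


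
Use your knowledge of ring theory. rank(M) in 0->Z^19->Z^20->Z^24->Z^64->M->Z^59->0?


Alt sum=0:
(-1)^0*19 + (-1)^1*20 + (-1)^2*24 + (-1)^3*64 + (-1)^4*? + (-1)^5*59=0
rank(M)=100


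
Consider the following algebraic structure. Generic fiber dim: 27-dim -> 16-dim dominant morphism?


dim(fiber)=dim(X)-dim(Y)=27-16=11


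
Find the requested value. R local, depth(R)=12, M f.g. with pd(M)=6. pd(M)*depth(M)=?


pd+depth=12
depth=12-6=6
pd*depth=6*6=36


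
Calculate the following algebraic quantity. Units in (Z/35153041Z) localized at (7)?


Local ring = Z/2401Z.
phi(2401) = 7^3*(7-1) = 2058


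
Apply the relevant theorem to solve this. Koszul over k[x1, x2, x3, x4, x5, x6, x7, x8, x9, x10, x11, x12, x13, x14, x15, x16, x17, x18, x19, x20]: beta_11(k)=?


C(n,i)=C(20,11)=167960


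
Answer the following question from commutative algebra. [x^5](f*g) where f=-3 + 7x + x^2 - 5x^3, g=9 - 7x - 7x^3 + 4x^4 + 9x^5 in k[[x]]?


[x^5] = sum a_i*b_j, i+j=5
  -3*9=-27
  7*4=28
  1*-7=-7
Sum=-6


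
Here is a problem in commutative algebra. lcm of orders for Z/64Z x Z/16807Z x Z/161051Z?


Exponent = lcm of the cyclic orders; pairwise coprime => product.
2^6*7^5*11^5=64*16807*161051=173234186048


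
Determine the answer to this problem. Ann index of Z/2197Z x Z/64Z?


Exponent = lcm of the cyclic orders; pairwise coprime => product.
13^3*2^6=2197*64=140608


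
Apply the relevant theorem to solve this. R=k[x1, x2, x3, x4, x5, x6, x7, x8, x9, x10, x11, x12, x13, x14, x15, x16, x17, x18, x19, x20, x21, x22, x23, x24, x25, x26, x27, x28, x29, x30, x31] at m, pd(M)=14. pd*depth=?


pd+depth=31
depth=31-14=17
pd*depth=14*17=238


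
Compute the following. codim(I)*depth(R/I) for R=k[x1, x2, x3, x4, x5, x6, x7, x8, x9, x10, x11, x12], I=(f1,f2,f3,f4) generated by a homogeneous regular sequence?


codim=4, depth=dim(R/I)=12-4=8
Product=4*8=32


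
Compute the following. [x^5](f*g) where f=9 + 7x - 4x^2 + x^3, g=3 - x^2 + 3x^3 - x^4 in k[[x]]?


[x^5] = sum a_i*b_j, i+j=5
  7*-1=-7
  -4*3=-12
  1*-1=-1
Sum=-20


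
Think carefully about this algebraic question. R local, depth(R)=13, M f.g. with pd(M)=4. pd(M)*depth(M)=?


pd+depth=13
depth=13-4=9
pd*depth=4*9=36


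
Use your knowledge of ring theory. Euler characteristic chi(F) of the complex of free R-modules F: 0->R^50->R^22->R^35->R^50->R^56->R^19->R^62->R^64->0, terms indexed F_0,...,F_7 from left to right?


chi = sum (-1)^i * rank:
(-1)^0*50=50
(-1)^1*22=-22
(-1)^2*35=35
(-1)^3*50=-50
(-1)^4*56=56
(-1)^5*19=-19
(-1)^6*62=62
(-1)^7*64=-64
chi=48


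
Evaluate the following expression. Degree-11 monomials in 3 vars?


C(d+n-1,n-1)=C(13,2)=78


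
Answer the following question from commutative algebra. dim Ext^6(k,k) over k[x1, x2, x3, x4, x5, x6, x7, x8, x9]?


C(n,i)=C(9,6)=84


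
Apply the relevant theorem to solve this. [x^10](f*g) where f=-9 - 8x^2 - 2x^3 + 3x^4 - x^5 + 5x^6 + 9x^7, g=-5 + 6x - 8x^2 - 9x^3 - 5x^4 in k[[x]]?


[x^10] = sum a_i*b_j, i+j=10
  5*-5=-25
  9*-9=-81
Sum=-106


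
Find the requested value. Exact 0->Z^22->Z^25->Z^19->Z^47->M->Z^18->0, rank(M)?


Alt sum=0:
(-1)^0*22 + (-1)^1*25 + (-1)^2*19 + (-1)^3*47 + (-1)^4*? + (-1)^5*18=0
rank(M)=49


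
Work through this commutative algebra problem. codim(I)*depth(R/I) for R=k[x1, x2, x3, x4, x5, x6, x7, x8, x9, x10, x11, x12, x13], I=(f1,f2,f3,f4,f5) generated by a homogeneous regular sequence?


codim=5, depth=dim(R/I)=13-5=8
Product=5*8=40


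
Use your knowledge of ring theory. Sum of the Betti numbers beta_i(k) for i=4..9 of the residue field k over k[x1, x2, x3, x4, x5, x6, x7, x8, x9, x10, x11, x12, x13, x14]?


Koszul resolution: beta_i(k)=C(n,i), n=14
C(14,4)=1001, C(14,5)=2002, C(14,6)=3003, C(14,7)=3432, C(14,8)=3003, C(14,9)=2002
Sum=14443


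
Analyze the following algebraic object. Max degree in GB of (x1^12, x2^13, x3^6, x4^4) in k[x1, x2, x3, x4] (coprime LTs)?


Pure powers, coprime LTs => already GB.
Degrees: 12, 13, 6, 4
Max=13


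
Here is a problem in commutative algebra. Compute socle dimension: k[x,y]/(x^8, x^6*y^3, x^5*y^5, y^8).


Socle = ann(m) = span of standard monomials u with x*u, y*u in I (staircase corners).
Minimal generators: x^8, x^6*y^3, x^5*y^5, y^8
Corners: x^4y^7, x^5y^4, x^7y^2
Socle dim=3


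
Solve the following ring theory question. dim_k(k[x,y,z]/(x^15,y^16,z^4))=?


Basis: x^iy^jz^k, i<15,j<16,k<4
15*16*4=960


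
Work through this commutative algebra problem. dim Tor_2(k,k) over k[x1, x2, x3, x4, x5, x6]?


Koszul: C(n,i)=C(6,2)=15


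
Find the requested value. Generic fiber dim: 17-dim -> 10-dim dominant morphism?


dim(fiber)=dim(X)-dim(Y)=17-10=7


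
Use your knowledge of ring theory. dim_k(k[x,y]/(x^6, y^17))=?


Basis: x^i*y^j, i<6, j<17
6*17=102


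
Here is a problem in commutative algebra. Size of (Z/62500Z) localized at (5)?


5-primary part: 62500=5^6*4
Size=5^6=15625


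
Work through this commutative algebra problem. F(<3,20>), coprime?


gcd(3,20)=1 => F=ab-a-b=3*20-3-20=60-23=37


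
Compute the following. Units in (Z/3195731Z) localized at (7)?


Local ring = Z/2401Z.
phi(2401) = 7^3*(7-1) = 2058


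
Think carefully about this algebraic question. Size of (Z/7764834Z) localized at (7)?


7-primary part: 7764834=7^6*66
Size=7^6=117649


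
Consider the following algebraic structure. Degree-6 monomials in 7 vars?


C(d+n-1,n-1)=C(12,6)=924


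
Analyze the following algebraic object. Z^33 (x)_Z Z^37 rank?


rank(M(x)N) = rank(M)*rank(N)
33*37 = 1221


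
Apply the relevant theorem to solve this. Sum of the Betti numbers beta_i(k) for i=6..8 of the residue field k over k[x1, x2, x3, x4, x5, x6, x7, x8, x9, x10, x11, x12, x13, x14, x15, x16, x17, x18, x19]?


Koszul resolution: beta_i(k)=C(n,i), n=19
C(19,6)=27132, C(19,7)=50388, C(19,8)=75582
Sum=153102


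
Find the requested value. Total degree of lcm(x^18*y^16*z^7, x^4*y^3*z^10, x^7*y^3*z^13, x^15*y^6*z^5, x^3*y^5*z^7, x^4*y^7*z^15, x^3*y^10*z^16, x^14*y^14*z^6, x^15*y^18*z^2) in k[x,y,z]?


lcm = componentwise max:
x: max(18,4,7,15,3,4,3,14,15)=18
y: max(16,3,3,6,5,7,10,14,18)=18
z: max(7,10,13,5,7,15,16,6,2)=16
Total=18+18+16=52


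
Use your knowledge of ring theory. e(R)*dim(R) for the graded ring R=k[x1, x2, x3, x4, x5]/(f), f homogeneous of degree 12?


e(R)=deg(f)=12, dim(R)=5-1=4
e*dim=12*4=48


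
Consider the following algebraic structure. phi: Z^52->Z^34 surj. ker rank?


rank(ker) = 52-34 = 18


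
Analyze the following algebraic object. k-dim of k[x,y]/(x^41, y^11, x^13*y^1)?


k[x,y]/I, I = (x^41, y^11, x^13*y^1)
Rect: 41x11=451. Corner: (41-13)x(11-1)=280.
dim = 451-280 = 171


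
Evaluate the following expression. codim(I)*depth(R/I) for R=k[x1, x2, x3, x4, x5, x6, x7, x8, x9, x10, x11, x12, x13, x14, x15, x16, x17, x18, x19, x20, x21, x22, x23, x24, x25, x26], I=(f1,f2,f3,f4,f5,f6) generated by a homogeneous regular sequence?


codim=6, depth=dim(R/I)=26-6=20
Product=6*20=120


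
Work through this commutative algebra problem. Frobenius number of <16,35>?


gcd(16,35)=1 => F=ab-a-b=16*35-16-35=560-51=509


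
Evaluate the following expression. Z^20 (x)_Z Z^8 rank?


rank(M(x)N) = rank(M)*rank(N)
20*8 = 160


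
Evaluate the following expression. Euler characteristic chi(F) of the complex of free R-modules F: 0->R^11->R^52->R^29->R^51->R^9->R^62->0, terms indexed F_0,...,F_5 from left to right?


chi = sum (-1)^i * rank:
(-1)^0*11=11
(-1)^1*52=-52
(-1)^2*29=29
(-1)^3*51=-51
(-1)^4*9=9
(-1)^5*62=-62
chi=-116
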